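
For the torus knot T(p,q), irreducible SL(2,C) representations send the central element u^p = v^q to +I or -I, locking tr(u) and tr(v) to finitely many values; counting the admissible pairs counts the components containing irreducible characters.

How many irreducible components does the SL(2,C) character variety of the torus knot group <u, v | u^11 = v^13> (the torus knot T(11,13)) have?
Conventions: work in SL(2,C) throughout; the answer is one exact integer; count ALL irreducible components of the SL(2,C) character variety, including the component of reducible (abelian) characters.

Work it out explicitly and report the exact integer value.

61

For T(11,13): irreducibility forces the central element u^11 = v^13 to one of +I, -I.
On an irreducible component, tr(u) is locked at 2*cos(pi*alpha/11) for some alpha in 1..10, and tr(v) at 2*cos(pi*beta/13) for some beta in 1..12.
Consistency of u^11 = (-1)^alpha I with v^13 = (-1)^beta I forces alpha = beta (mod 2).
Enumerate parity-matched pairs: 5*6 odd-odd plus 5*6 even-even gives 60.
Total: 60 irreducible-character components + 1 reducible (abelian) component = 61.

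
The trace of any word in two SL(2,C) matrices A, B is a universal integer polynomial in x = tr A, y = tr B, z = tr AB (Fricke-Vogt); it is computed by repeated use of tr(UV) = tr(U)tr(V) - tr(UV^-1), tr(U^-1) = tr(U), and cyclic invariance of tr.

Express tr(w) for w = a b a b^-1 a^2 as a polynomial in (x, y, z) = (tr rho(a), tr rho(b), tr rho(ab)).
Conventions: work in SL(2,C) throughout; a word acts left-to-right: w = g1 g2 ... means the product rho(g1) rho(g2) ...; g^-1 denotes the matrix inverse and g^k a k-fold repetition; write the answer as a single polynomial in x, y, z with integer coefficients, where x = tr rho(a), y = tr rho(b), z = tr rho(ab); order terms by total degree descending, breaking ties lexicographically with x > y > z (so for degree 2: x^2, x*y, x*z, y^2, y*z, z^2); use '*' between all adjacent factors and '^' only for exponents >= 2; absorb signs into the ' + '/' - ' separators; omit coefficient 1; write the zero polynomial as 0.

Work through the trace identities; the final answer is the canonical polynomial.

trace(b a^2) = trace(a)*trace(b a) - trace(b) = x*z - y
trace(b a^3) = trace(a)*trace(b a^2) - trace(b a) = x^2*z - x*y - z
trace(a^3 b a) = trace(a)*trace(b a^3) - trace(b a^2) = x^3*z - x^2*y - 2*x*z + y
trace(b a b a) = trace(b a)*trace(b a) - trace(1)   [split at repeated b] = z^2 - 2
trace(b a b) = trace(b)*trace(a b) - trace(a) = y*z - x
trace(b a b a^2) = trace(a)*trace(b a b a) - trace(b a b) = x*z^2 - y*z - x
trace(a^3 b a b) = trace(a)*trace(b a b a^2) - trace(b a b a) = x^2*z^2 - x*y*z - x^2 - z^2 + 2
trace(a b a b^-1 a^2) = trace(a^3 b a)*trace(b) - trace(a^3 b a b) = x^3*y*z - x^2*y^2 - x^2*z^2 - x*y*z + x^2 + y^2 + z^2 - 2

x^3*y*z - x^2*y^2 - x^2*z^2 - x*y*z + x^2 + y^2 + z^2 - 2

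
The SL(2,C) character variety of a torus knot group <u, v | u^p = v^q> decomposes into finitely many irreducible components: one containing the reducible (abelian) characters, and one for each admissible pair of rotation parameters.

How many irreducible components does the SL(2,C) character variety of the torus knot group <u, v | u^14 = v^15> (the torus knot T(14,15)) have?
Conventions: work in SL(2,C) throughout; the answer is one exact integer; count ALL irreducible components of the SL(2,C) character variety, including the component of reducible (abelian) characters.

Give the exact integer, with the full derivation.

92

Gamma = < u, v | u^14 = v^15 > (torus knot T(14,15)); the central element u^14 = v^15 acts as +I or -I in any irreducible SL(2,C) representation.
On an irreducible component, tr(u) is locked at 2*cos(pi*alpha/14) for some alpha in 1..13, and tr(v) at 2*cos(pi*beta/15) for some beta in 1..14.
The two central values (-1)^alpha I and (-1)^beta I must be the same matrix, so alpha and beta share a parity.
Counting: 7 odd alphas x 7 odd betas + 6 even alphas x 7 even betas = 49 + 42 = 91.
components with irreducible characters: 91; plus the single component of reducible (abelian) characters: total 92.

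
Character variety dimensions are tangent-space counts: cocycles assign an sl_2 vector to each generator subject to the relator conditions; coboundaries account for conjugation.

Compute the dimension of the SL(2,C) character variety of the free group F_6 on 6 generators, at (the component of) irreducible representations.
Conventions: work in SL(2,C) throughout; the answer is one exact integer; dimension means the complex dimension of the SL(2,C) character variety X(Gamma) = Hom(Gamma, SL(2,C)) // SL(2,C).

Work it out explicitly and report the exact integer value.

Gamma = F_6 has 6 generators and no relators.
A cocycle picks one sl_2 vector per generator freely, giving dim Z^1 = 3*6 = 18.
At an irreducible rho the centralizer of the image in sl_2 is 0, so the coboundary map sl_2 -> Z^1 is injective: dim B^1 = 3.
dim H^1 = 18 - 3 = 15, which is dim X.

15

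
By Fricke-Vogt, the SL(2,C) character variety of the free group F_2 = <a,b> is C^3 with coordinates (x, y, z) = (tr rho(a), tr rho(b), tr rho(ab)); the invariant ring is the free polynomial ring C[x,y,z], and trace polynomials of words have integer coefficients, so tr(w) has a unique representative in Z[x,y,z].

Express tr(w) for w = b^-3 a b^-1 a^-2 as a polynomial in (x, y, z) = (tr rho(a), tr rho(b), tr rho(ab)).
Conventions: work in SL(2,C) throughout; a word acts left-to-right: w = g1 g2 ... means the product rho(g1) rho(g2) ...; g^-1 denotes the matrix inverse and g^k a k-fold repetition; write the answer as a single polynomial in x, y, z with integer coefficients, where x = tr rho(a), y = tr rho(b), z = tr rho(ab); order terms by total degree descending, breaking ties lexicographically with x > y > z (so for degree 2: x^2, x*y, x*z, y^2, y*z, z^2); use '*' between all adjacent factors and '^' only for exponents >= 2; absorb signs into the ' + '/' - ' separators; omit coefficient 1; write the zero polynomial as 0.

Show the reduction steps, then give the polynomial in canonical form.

x^2*y^3*z - x^3*y^2 - x*y^4 - x*y^2*z^2 - x^2*y*z + y^3*z + x^3 + 4*x*y^2 + x*z^2 - 2*y*z - 3*x

tr(a^-1) = tr(a) = x
tr(a^-1 b) = tr(b) tr(a) - tr(b a)   [inverse elimination on a] = x*y - z
so tr(a^-1 b^-1) = tr(a^-1) tr(b) - tr(a^-1 b)   [inverse elimination on b] = z
tr(b a b) = tr(b) tr(a b) - tr(a)   [square of b] = y*z - x
so tr(b a b a) = tr(a b) tr(a b) - tr(1)   [split at a repeated a] = z^2 - 2
reduce: tr(a^-1 b a b) = tr(b a b) tr(a) - tr(b a b a)   [inverse elimination on a] = x*y*z - x^2 - z^2 + 2
reduce: tr(a b a^-2 b) = tr(a^-1 b a b) tr(a) - tr(a^-1 b a b a)   [inverse elimination on a] = x^2*y*z - x^3 - x*z^2 - y*z + 3*x
so tr(a^-2 b^-1 a b) = tr(a b a^-2) tr(b) - tr(a b a^-2 b)   [inverse elimination on b] = -x^2*y*z + x^3 + x*y^2 + x*z^2 - 3*x
reduce: tr(b^-1 a b^-1 a^-2) = tr(a^-2 b^-1 a) tr(b) - tr(a^-2 b^-1 a b)   [inverse elimination on b] = x^2*y*z - x^3 - x*y^2 - x*z^2 + y*z + 3*x
tr(b^-1 a b^-1 a^-2 b^-1) = tr(b^-1 a b^-1 a^-2) tr(b) - tr(b^-1 a b^-1 a^-2 b)   [inverse elimination on b] = x^2*y^2*z - x^3*y - x*y^3 - x*y*z^2 + y^2*z + 3*x*y - z
so tr(b^-3 a b^-1 a^-2) = tr(b^-1 a b^-1 a^-2 b^-1) tr(b) - tr(b^-1 a b^-1 a^-2)   [inverse elimination on b] = x^2*y^3*z - x^3*y^2 - x*y^4 - x*y^2*z^2 - x^2*y*z + y^3*z + x^3 + 4*x*y^2 + x*z^2 - 2*y*z - 3*x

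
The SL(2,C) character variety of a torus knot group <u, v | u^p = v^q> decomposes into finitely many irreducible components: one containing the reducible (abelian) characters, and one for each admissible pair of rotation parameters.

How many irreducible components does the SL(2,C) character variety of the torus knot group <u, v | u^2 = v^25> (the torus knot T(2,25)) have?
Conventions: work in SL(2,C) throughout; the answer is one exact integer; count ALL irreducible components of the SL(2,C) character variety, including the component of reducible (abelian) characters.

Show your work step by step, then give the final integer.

13

For T(2,25): irreducibility forces the central element u^2 = v^25 to one of +I, -I.
So on each irreducible component the traces are pinned: tr(u) = 2*cos(pi*alpha/2) with 1 <= alpha <= 1, tr(v) = 2*cos(pi*beta/25) with 1 <= beta <= 24.
The two central values (-1)^alpha I and (-1)^beta I must be the same matrix, so alpha and beta share a parity.
Enumerate parity-matched pairs: 1*12 odd-odd plus 0*12 even-even gives 12.
That is 12 components of irreducible characters, and with the reducible (abelian) component the total is 13.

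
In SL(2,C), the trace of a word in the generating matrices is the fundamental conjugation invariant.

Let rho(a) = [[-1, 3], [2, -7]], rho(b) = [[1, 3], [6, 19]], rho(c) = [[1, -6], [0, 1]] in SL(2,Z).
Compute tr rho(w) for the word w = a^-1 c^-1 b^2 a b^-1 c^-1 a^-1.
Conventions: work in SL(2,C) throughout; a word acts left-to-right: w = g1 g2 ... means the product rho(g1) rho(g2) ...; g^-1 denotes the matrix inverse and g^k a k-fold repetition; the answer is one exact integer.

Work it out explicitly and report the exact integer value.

rho(a^-1) = [[-7, -3], [-2, -1]]
... * rho(c^-1) = [[1, 6], [0, 1]]  ->  [[-7, -45], [-2, -13]]
... * rho(b) = [[1, 3], [6, 19]]  ->  [[-277, -876], [-80, -253]]
... * rho(b) = [[1, 3], [6, 19]]  ->  [[-5533, -17475], [-1598, -5047]]
... * rho(a) = [[-1, 3], [2, -7]]  ->  [[-29417, 105726], [-8496, 30535]]
... * rho(b^-1) = [[19, -3], [-6, 1]]  ->  [[-1193279, 193977], [-344634, 56023]]
... * rho(c^-1) = [[1, 6], [0, 1]]  ->  [[-1193279, -6965697], [-344634, -2011781]]
... * rho(a^-1) = [[-7, -3], [-2, -1]]  ->  [[22284347, 10545534], [6436000, 3045683]]
tr = 22284347 + 3045683 = 25330030

25330030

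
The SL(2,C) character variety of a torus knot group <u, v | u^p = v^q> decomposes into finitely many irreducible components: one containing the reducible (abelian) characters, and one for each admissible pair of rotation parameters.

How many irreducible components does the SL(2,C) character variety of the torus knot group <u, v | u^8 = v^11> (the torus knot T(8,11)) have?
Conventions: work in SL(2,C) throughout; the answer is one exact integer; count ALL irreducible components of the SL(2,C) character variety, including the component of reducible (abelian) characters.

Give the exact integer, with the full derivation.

Gamma = < u, v | u^8 = v^11 > (torus knot T(8,11)); the central element u^8 = v^11 acts as +I or -I in any irreducible SL(2,C) representation.
So on each irreducible component the traces are pinned: tr(u) = 2*cos(pi*alpha/8) with 1 <= alpha <= 7, tr(v) = 2*cos(pi*beta/11) with 1 <= beta <= 10.
The two central values (-1)^alpha I and (-1)^beta I must be the same matrix, so alpha and beta share a parity.
Enumerate parity-matched pairs: 4*5 odd-odd plus 3*5 even-even gives 35.
components with irreducible characters: 35; plus the single component of reducible (abelian) characters: total 36.

36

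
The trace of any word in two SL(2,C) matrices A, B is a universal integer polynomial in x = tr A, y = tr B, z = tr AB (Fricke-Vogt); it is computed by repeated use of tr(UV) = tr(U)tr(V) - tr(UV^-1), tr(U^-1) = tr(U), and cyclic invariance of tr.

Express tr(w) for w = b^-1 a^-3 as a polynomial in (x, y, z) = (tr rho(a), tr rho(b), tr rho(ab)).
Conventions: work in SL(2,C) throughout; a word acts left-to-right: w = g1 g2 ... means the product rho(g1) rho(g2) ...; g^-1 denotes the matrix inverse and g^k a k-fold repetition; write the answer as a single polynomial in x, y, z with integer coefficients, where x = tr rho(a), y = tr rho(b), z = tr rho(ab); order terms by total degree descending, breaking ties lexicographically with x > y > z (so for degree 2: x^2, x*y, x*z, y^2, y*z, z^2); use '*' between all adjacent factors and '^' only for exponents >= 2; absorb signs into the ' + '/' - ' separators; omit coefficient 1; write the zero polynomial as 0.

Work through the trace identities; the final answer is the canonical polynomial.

tr(a^-1) = tr(a) = x
tr(a^-1 b) = tr(b) tr(a) - tr(b a)   [inverse elimination on a] = x*y - z
tr(a^-1 b^-1) = tr(a^-1) tr(b) - tr(a^-1 b)   [inverse elimination on b] = z
tr(b^-1 a^-2) = tr(a^-1 b^-1) tr(a) - tr(a^-1 b^-1 a)   [inverse elimination on a] = x*z - y
tr(b^-1 a^-3) = tr(b^-1 a^-2) tr(a) - tr(b^-1 a^-1)   [inverse elimination on a] = x^2*z - x*y - z

x^2*z - x*y - z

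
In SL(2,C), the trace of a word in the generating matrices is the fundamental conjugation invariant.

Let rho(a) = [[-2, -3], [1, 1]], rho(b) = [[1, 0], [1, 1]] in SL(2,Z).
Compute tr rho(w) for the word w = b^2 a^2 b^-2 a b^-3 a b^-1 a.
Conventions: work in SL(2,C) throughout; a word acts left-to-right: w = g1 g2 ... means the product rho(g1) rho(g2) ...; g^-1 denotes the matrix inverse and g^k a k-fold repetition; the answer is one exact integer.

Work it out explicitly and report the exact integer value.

rho(b) = [[1, 0], [1, 1]]
... * rho(b) = [[1, 0], [1, 1]]  ->  [[1, 0], [2, 1]]
... * rho(a) = [[-2, -3], [1, 1]]  ->  [[-2, -3], [-3, -5]]
... * rho(a) = [[-2, -3], [1, 1]]  ->  [[1, 3], [1, 4]]
... * rho(b^-1) = [[1, 0], [-1, 1]]  ->  [[-2, 3], [-3, 4]]
... * rho(b^-1) = [[1, 0], [-1, 1]]  ->  [[-5, 3], [-7, 4]]
... * rho(a) = [[-2, -3], [1, 1]]  ->  [[13, 18], [18, 25]]
... * rho(b^-1) = [[1, 0], [-1, 1]]  ->  [[-5, 18], [-7, 25]]
... * rho(b^-1) = [[1, 0], [-1, 1]]  ->  [[-23, 18], [-32, 25]]
... * rho(b^-1) = [[1, 0], [-1, 1]]  ->  [[-41, 18], [-57, 25]]
... * rho(a) = [[-2, -3], [1, 1]]  ->  [[100, 141], [139, 196]]
... * rho(b^-1) = [[1, 0], [-1, 1]]  ->  [[-41, 141], [-57, 196]]
... * rho(a) = [[-2, -3], [1, 1]]  ->  [[223, 264], [310, 367]]
tr = 223 + 367 = 590

590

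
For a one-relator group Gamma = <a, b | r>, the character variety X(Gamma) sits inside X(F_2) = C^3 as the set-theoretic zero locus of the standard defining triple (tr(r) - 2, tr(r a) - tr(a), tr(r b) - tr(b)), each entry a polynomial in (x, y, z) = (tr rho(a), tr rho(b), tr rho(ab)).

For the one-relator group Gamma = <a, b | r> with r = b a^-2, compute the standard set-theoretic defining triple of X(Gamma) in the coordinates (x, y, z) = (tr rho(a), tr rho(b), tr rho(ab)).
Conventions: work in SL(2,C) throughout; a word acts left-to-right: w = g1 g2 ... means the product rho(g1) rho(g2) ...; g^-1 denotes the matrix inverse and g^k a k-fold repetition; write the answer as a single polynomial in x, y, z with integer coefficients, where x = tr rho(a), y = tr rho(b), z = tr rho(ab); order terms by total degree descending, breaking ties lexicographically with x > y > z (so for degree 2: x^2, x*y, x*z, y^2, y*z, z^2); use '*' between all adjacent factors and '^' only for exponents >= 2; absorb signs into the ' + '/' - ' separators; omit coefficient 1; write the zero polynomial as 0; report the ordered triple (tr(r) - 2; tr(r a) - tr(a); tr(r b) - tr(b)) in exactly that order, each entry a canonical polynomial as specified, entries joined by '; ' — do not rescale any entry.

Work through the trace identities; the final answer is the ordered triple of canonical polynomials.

x^2*y - x*z - y - 2; x*y - x - z; x^2*y^2 - x*y*z - x^2 - y^2 - y + 2

tr(a^-1 b) = tr(b) * tr(a) - tr(b a)  (eliminate a^-1) = x*y - z
tr(b a^-2) = tr(a^-1 b) * tr(a) - tr(a^-1 b a)  (eliminate a^-1) = x^2*y - x*z - y
and tr(b^2) = tr(b) * tr(b) - tr(1)   [square of b] = y^2 - 2
and tr(b^2 a) = tr(b) * tr(a b) - tr(a)   [square of b] = y*z - x
and tr(b^2 a^-1) = tr(b^2) * tr(a) - tr(b^2 a)   [inverse elimination on a] = x*y^2 - y*z - x
tr(b a^-2 b) = tr(b^2 a^-1) * tr(a) - tr(b^2)   [inverse elimination on a] = x^2*y^2 - x*y*z - x^2 - y^2 + 2
assemble the triple (tr(r) - 2; tr(r a) - x; tr(r b) - y)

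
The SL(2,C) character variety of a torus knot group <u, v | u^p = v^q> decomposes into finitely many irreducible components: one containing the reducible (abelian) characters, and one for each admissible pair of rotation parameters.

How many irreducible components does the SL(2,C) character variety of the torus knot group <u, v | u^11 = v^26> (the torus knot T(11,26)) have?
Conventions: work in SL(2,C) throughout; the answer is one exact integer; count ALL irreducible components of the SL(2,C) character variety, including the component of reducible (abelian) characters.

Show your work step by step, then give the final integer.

In the torus knot group T(11,26), u^11 = v^26 is central, so an irreducible representation sends it to +I or -I (Schur).
On an irreducible component, tr(u) is locked at 2*cos(pi*alpha/11) for some alpha in 1..10, and tr(v) at 2*cos(pi*beta/26) for some beta in 1..25.
Consistency of u^11 = (-1)^alpha I with v^26 = (-1)^beta I forces alpha = beta (mod 2).
Enumerate parity-matched pairs: 5*13 odd-odd plus 5*12 even-even gives 125.
That is 125 components of irreducible characters, and with the reducible (abelian) component the total is 126.

126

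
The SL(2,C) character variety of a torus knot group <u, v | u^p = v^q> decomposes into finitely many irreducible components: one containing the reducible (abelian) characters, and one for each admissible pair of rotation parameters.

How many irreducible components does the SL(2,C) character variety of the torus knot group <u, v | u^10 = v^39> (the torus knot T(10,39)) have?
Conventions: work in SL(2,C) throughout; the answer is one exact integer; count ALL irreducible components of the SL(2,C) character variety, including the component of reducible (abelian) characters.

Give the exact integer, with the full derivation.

172

For T(10,39): irreducibility forces the central element u^10 = v^39 to one of +I, -I.
This locks tr(u) to 2*cos(pi*alpha/10), alpha in 1..9, and tr(v) to 2*cos(pi*beta/39), beta in 1..38, on each component of irreducible characters.
Consistency of u^10 = (-1)^alpha I with v^39 = (-1)^beta I forces alpha = beta (mod 2).
Enumerate parity-matched pairs: 5*19 odd-odd plus 4*19 even-even gives 171.
That is 171 components of irreducible characters, and with the reducible (abelian) component the total is 172.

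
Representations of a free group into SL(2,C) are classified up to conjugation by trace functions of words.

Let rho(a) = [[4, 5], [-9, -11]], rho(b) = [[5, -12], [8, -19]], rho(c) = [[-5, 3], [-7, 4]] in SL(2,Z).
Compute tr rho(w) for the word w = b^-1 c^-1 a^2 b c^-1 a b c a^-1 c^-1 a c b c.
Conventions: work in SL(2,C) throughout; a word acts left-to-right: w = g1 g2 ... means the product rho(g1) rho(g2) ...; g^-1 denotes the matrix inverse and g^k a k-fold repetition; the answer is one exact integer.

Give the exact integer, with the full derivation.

9097243180718

rho(b^-1) = [[-19, 12], [-8, 5]]
... * rho(c^-1) = [[4, -3], [7, -5]]  ->  [[8, -3], [3, -1]]
... * rho(a) = [[4, 5], [-9, -11]]  ->  [[59, 73], [21, 26]]
... * rho(a) = [[4, 5], [-9, -11]]  ->  [[-421, -508], [-150, -181]]
... * rho(b) = [[5, -12], [8, -19]]  ->  [[-6169, 14704], [-2198, 5239]]
... * rho(c^-1) = [[4, -3], [7, -5]]  ->  [[78252, -55013], [27881, -19601]]
... * rho(a) = [[4, 5], [-9, -11]]  ->  [[808125, 996403], [287933, 355016]]
... * rho(b) = [[5, -12], [8, -19]]  ->  [[12011849, -28629157], [4279793, -10200500]]
... * rho(c) = [[-5, 3], [-7, 4]]  ->  [[140344854, -78481081], [50004535, -27962621]]
... * rho(a^-1) = [[-11, -5], [9, 4]]  ->  [[-2250123123, -1015648594], [-801713474, -361873159]]
... * rho(c^-1) = [[4, -3], [7, -5]]  ->  [[-16110032650, 11828612339], [-5739966009, 4214506217]]
... * rho(a) = [[4, 5], [-9, -11]]  ->  [[-170897641651, -210664898979], [-60890419989, -75059398432]]
... * rho(c) = [[-5, 3], [-7, 4]]  ->  [[2329142501108, -1355352520869], [829867888969, -482908853695]]
... * rho(b) = [[5, -12], [8, -19]]  ->  [[802892338588, -2198012116785], [286068615285, -783146447423]]
... * rho(c) = [[-5, 3], [-7, 4]]  ->  [[11371623124555, -6383371451376], [4051682055536, -2274379943837]]
tr = 11371623124555 + -2274379943837 = 9097243180718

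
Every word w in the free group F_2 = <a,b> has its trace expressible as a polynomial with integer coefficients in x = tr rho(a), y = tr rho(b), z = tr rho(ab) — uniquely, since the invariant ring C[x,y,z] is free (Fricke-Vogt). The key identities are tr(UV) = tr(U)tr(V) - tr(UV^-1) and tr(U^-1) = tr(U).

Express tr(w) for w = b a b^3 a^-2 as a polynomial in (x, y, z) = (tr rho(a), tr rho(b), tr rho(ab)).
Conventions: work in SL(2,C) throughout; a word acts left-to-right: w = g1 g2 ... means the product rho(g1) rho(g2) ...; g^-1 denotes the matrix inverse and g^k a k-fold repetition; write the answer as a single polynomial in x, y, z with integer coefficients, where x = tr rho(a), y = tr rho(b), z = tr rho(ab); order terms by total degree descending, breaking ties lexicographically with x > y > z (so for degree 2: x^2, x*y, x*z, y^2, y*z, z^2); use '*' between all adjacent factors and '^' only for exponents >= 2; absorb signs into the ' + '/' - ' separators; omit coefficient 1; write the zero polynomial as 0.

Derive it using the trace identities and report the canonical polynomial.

tr(b a b) = tr(b) * tr(a b) - tr(a)   [square of b] = y*z - x
tr(a b^3) = tr(b) * tr(b a b) - tr(b a)   [square of b] = y^2*z - x*y - z
tr(b a b^3) = tr(b) * tr(a b^3) - tr(a b^2)   [square of b] = y^3*z - x*y^2 - 2*y*z + x
tr(a b a b) = tr(b a) * tr(b a) - tr(1)   [split at a repeated b] = z^2 - 2
tr(a b a) = tr(a) * tr(b a) - tr(b)   [square of a] = x*z - y
tr(a b a b^2) = tr(b) * tr(a b a b) - tr(a b a)   [square of b] = y*z^2 - x*z - y
tr(b a b^3 a) = tr(b) * tr(a b a b^2) - tr(a b a b)   [square of b] = y^2*z^2 - x*y*z - y^2 - z^2 + 2
tr(b a b^3 a^-1) = tr(b a b^3) * tr(a) - tr(b a b^3 a)   [inverse elimination on a] = x*y^3*z - x^2*y^2 - y^2*z^2 - x*y*z + x^2 + y^2 + z^2 - 2
tr(b a b^3 a^-2) = tr(b a b^3 a^-1) * tr(a) - tr(b a b^3)   [inverse elimination on a] = x^2*y^3*z - x^3*y^2 - x*y^2*z^2 - x^2*y*z - y^3*z + x^3 + 2*x*y^2 + x*z^2 + 2*y*z - 3*x

x^2*y^3*z - x^3*y^2 - x*y^2*z^2 - x^2*y*z - y^3*z + x^3 + 2*x*y^2 + x*z^2 + 2*y*z - 3*x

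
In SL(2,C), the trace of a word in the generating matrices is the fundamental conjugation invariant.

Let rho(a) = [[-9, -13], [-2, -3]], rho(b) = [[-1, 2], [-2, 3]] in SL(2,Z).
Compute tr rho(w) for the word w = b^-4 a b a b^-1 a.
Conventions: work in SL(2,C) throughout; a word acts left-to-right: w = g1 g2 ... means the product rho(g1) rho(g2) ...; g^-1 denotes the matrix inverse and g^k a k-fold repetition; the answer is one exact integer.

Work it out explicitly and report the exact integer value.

149948

rho(b^-1) = [[3, -2], [2, -1]]
... * rho(b^-1) = [[3, -2], [2, -1]]  ->  [[5, -4], [4, -3]]
... * rho(b^-1) = [[3, -2], [2, -1]]  ->  [[7, -6], [6, -5]]
... * rho(b^-1) = [[3, -2], [2, -1]]  ->  [[9, -8], [8, -7]]
... * rho(a) = [[-9, -13], [-2, -3]]  ->  [[-65, -93], [-58, -83]]
... * rho(b) = [[-1, 2], [-2, 3]]  ->  [[251, -409], [224, -365]]
... * rho(a) = [[-9, -13], [-2, -3]]  ->  [[-1441, -2036], [-1286, -1817]]
... * rho(b^-1) = [[3, -2], [2, -1]]  ->  [[-8395, 4918], [-7492, 4389]]
... * rho(a) = [[-9, -13], [-2, -3]]  ->  [[65719, 94381], [58650, 84229]]
tr = 65719 + 84229 = 149948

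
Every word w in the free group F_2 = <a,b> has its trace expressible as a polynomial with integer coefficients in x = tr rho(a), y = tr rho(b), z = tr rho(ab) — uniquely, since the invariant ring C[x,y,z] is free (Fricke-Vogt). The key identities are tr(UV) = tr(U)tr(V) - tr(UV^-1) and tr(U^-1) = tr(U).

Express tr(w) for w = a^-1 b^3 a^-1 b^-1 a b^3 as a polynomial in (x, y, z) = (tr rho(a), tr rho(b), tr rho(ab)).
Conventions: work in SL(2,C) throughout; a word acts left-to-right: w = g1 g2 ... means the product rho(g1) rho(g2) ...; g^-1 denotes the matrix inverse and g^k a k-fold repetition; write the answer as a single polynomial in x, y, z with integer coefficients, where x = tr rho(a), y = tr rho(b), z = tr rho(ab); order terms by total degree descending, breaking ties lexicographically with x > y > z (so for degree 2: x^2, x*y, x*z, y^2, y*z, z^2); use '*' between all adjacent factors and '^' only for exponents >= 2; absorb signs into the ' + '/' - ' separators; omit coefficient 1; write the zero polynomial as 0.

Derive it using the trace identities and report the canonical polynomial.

apply: trace(b^2) = trace(b) trace(b) - trace(1)  (reduce the b square) = y^2 - 2
trace(b^3) = trace(b) trace(b^2) - trace(b)  (reduce the b square) = y^3 - 3*y
use: trace(b^4) = trace(b) trace(b^3) - trace(b^2)  (reduce the b square) = y^4 - 4*y^2 + 2
trace(b^5) = trace(b) trace(b^4) - trace(b^3)  (reduce the b square) = y^5 - 5*y^3 + 5*y
use: trace(b^6) = trace(b) trace(b^5) - trace(b^4)  (reduce the b square) = y^6 - 6*y^4 + 9*y^2 - 2
apply: trace(b a b) = trace(b) trace(a b) - trace(a)  (reduce the b square) = y*z - x
trace(b a b^2) = trace(b) trace(b a b) - trace(b a)  (reduce the b square) = y^2*z - x*y - z
apply: trace(a b^4) = trace(b) trace(b a b^2) - trace(b a b)  (reduce the b square) = y^3*z - x*y^2 - 2*y*z + x
trace(b a b^4) = trace(b) trace(a b^4) - trace(a b^3)  (reduce the b square) = y^4*z - x*y^3 - 3*y^2*z + 2*x*y + z
apply: trace(b^6 a) = trace(b) trace(b a b^4) - trace(b a b^3)  (reduce the b square) = y^5*z - x*y^4 - 4*y^3*z + 3*x*y^2 + 3*y*z - x
apply: trace(b^3 a^-1 b^3) = trace(b^6) trace(a) - trace(b^6 a)  (eliminate a^-1) = x*y^6 - y^5*z - 5*x*y^4 + 4*y^3*z + 6*x*y^2 - 3*y*z - x
trace(b^4 a b^3) = trace(b) trace(a b^6) - trace(a b^5)  (reduce the b square) = y^6*z - x*y^5 - 5*y^4*z + 4*x*y^3 + 6*y^2*z - 3*x*y - z
trace(a b a b) = trace(b a) trace(b a) - trace(1)  (split on b) = z^2 - 2
apply: trace(a b a) = trace(a) trace(b a) - trace(b)  (reduce the a square) = x*z - y
use: trace(a b a b^2) = trace(b) trace(a b a b) - trace(a b a)  (reduce the b square) = y*z^2 - x*z - y
use: trace(a b^3 a b) = trace(b) trace(a b a b^2) - trace(a b a b)  (reduce the b square) = y^2*z^2 - x*y*z - y^2 - z^2 + 2
trace(a^2) = trace(a) trace(a) - trace(1)  (reduce the a square) = x^2 - 2
trace(a^2 b^2) = trace(b) trace(a^2 b) - trace(a^2)  (reduce the b square) = x*y*z - x^2 - y^2 + 2
trace(a b^3 a) = trace(b) trace(a^2 b^2) - trace(a^2 b)  (reduce the b square) = x*y^2*z - x^2*y - y^3 - x*z + 3*y
apply: trace(a b^3 a b^2) = trace(b) trace(a b^3 a b) - trace(a b^3 a)  (reduce the b square) = y^3*z^2 - 2*x*y^2*z + x^2*y - y*z^2 + x*z - y
trace(b a b^3 a b^2) = trace(b) trace(a b^3 a b^2) - trace(a b^3 a b)  (reduce the b square) = y^4*z^2 - 2*x*y^3*z + x^2*y^2 - 2*y^2*z^2 + 2*x*y*z + z^2 - 2
apply: trace(b^4 a b^3 a) = trace(b) trace(b a b^3 a b^2) - trace(b a b^3 a b)  (reduce the b square) = y^5*z^2 - 2*x*y^4*z + x^2*y^3 - 3*y^3*z^2 + 4*x*y^2*z - x^2*y + 2*y*z^2 - x*z - y
apply: trace(b a b^3 a^-1 b^3) = trace(b^4 a b^3) trace(a) - trace(b^4 a b^3 a)  (eliminate a^-1) = x*y^6*z - x^2*y^5 - y^5*z^2 - 3*x*y^4*z + 3*x^2*y^3 + 3*y^3*z^2 + 2*x*y^2*z - 2*x^2*y - 2*y*z^2 + y
apply: trace(b^3 a b a b) = trace(b) trace(a b a b^3) - trace(a b a b^2)  (reduce the b square) = y^3*z^2 - x*y^2*z - y^3 - 2*y*z^2 + x*z + 3*y
trace(a b a b^5) = trace(b) trace(b^3 a b a b) - trace(b^3 a b a)  (reduce the b square) = y^4*z^2 - x*y^3*z - y^4 - 3*y^2*z^2 + 2*x*y*z + 4*y^2 + z^2 - 2
apply: trace(b^3 a b a b^3) = trace(b) trace(a b a b^5) - trace(a b a b^4)  (reduce the b square) = y^5*z^2 - x*y^4*z - y^5 - 4*y^3*z^2 + 3*x*y^2*z + 5*y^3 + 3*y*z^2 - x*z - 5*y
trace(a b a b a b) = trace(b a b a) trace(b a) - trace(a b)  (split on b) = z^3 - 3*z
trace(a b a b a) = trace(a) trace(b a b a) - trace(b a b)  (reduce the a square) = x*z^2 - y*z - x
trace(a b a b^2 a b) = trace(b) trace(a b a b a b) - trace(a b a b a)  (reduce the b square) = y*z^3 - x*z^2 - 2*y*z + x
trace(a b a b^2 a) = trace(a) trace(b a b^2 a) - trace(b a b^2)  (reduce the a square) = x*y*z^2 - x^2*z - y^2*z + z
apply: trace(a b^2 a b a b^2) = trace(b) trace(a b a b^2 a b) - trace(a b a b^2 a)  (reduce the b square) = y^2*z^3 - 2*x*y*z^2 + x^2*z - y^2*z + x*y - z
apply: trace(b a b a b^3 a b) = trace(b) trace(a b^2 a b a b^2) - trace(a b^2 a b a b)  (reduce the b square) = y^3*z^3 - 2*x*y^2*z^2 + x^2*y*z - y^3*z - y*z^3 + x*y^2 + x*z^2 + y*z - x
trace(b a b a b^3 a) = trace(b) trace(b a b a b a b) - trace(b a b a b a)  (reduce the b square) = y^2*z^3 - x*y*z^2 - 2*y^2*z - z^3 + x*y + 3*z
trace(b^3 a b a b^3 a) = trace(b) trace(b a b a b^3 a b) - trace(b a b a b^3 a)  (reduce the b square) = y^4*z^3 - 2*x*y^3*z^2 + x^2*y^2*z - y^4*z - 2*y^2*z^3 + x*y^3 + 2*x*y*z^2 + 3*y^2*z + z^3 - 2*x*y - 3*z
trace(b a b^3 a^-1 b^3 a) = trace(b^3 a b a b^3) trace(a) - trace(b^3 a b a b^3 a)  (eliminate a^-1) = x*y^5*z^2 - x^2*y^4*z - y^4*z^3 - x*y^5 - 2*x*y^3*z^2 + 2*x^2*y^2*z + y^4*z + 2*y^2*z^3 + 4*x*y^3 + x*y*z^2 - x^2*z - 3*y^2*z - z^3 - 3*x*y + 3*z
use: trace(a b^3 a^-1 b^3 a^-1 b) = trace(b a b^3 a^-1 b^3) trace(a) - trace(b a b^3 a^-1 b^3 a)  (eliminate a^-1) = x^2*y^6*z - x^3*y^5 - 2*x*y^5*z^2 - 2*x^2*y^4*z + y^4*z^3 + 3*x^3*y^3 + x*y^5 + 5*x*y^3*z^2 - y^4*z - 2*y^2*z^3 - 2*x^3*y - 4*x*y^3 - 3*x*y*z^2 + x^2*z + 3*y^2*z + z^3 + 4*x*y - 3*z
use: trace(a^-1 b^3 a^-1 b^-1 a b^3) = trace(a b^3 a^-1 b^3 a^-1) trace(b) - trace(a b^3 a^-1 b^3 a^-1 b)  (eliminate b^-1) = -x^2*y^6*z + x^3*y^5 + x*y^7 + 2*x*y^5*z^2 + 2*x^2*y^4*z - y^6*z - y^4*z^3 - 3*x^3*y^3 - 6*x*y^5 - 5*x*y^3*z^2 + 5*y^4*z + 2*y^2*z^3 + 2*x^3*y + 10*x*y^3 + 3*x*y*z^2 - x^2*z - 6*y^2*z - z^3 - 5*x*y + 3*z

-x^2*y^6*z + x^3*y^5 + x*y^7 + 2*x*y^5*z^2 + 2*x^2*y^4*z - y^6*z - y^4*z^3 - 3*x^3*y^3 - 6*x*y^5 - 5*x*y^3*z^2 + 5*y^4*z + 2*y^2*z^3 + 2*x^3*y + 10*x*y^3 + 3*x*y*z^2 - x^2*z - 6*y^2*z - z^3 - 5*x*y + 3*z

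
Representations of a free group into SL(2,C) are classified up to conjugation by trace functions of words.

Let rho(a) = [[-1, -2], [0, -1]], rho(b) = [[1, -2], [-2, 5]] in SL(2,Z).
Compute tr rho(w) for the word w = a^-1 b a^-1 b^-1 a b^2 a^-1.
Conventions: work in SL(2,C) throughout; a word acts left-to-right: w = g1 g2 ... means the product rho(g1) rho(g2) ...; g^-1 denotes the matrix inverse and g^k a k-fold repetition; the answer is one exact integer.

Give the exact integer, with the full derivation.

rho(a^-1) = [[-1, 2], [0, -1]]
... * rho(b) = [[1, -2], [-2, 5]]  ->  [[-5, 12], [2, -5]]
... * rho(a^-1) = [[-1, 2], [0, -1]]  ->  [[5, -22], [-2, 9]]
... * rho(b^-1) = [[5, 2], [2, 1]]  ->  [[-19, -12], [8, 5]]
... * rho(a) = [[-1, -2], [0, -1]]  ->  [[19, 50], [-8, -21]]
... * rho(b) = [[1, -2], [-2, 5]]  ->  [[-81, 212], [34, -89]]
... * rho(b) = [[1, -2], [-2, 5]]  ->  [[-505, 1222], [212, -513]]
... * rho(a^-1) = [[-1, 2], [0, -1]]  ->  [[505, -2232], [-212, 937]]
tr = 505 + 937 = 1442

1442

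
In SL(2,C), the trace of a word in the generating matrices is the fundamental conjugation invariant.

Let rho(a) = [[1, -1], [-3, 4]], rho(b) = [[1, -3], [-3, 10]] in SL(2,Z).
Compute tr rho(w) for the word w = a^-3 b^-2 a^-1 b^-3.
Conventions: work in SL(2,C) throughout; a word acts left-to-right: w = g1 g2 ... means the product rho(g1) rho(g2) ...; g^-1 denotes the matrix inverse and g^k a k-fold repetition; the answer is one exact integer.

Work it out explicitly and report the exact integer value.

83711486

rho(a^-1) = [[4, 1], [3, 1]]
... * rho(a^-1) = [[4, 1], [3, 1]]  ->  [[19, 5], [15, 4]]
... * rho(a^-1) = [[4, 1], [3, 1]]  ->  [[91, 24], [72, 19]]
... * rho(b^-1) = [[10, 3], [3, 1]]  ->  [[982, 297], [777, 235]]
... * rho(b^-1) = [[10, 3], [3, 1]]  ->  [[10711, 3243], [8475, 2566]]
... * rho(a^-1) = [[4, 1], [3, 1]]  ->  [[52573, 13954], [41598, 11041]]
... * rho(b^-1) = [[10, 3], [3, 1]]  ->  [[567592, 171673], [449103, 135835]]
... * rho(b^-1) = [[10, 3], [3, 1]]  ->  [[6190939, 1874449], [4898535, 1483144]]
... * rho(b^-1) = [[10, 3], [3, 1]]  ->  [[67532737, 20447266], [53434782, 16178749]]
tr = 67532737 + 16178749 = 83711486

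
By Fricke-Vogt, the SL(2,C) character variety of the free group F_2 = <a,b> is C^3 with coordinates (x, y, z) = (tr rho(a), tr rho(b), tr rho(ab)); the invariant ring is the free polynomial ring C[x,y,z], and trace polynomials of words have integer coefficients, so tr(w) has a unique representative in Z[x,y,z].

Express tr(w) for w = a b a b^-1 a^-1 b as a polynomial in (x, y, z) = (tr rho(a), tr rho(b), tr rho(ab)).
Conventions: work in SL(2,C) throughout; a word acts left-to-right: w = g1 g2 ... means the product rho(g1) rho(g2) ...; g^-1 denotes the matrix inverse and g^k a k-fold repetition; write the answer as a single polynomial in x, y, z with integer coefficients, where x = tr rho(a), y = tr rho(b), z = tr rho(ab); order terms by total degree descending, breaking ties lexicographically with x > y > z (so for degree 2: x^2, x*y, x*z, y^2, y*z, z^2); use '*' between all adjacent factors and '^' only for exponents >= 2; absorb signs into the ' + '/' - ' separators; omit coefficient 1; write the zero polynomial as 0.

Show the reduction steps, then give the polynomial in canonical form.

-x*y*z^2 + x^2*z + y^2*z + z^3 - 3*z

tr(b a b) = tr(b)*tr(a b) - tr(a) = y*z - x
tr(a b a b) = tr(a b)*tr(a b) - tr(1)   [split at repeated a] = z^2 - 2
tr(a b a) = tr(a)*tr(b a) - tr(b) = x*z - y
tr(b a b a b) = tr(b)*tr(a b a b) - tr(a b a) = y*z^2 - x*z - y
tr(b a b a b a) = tr(b a b a)*tr(b a) - tr(a b)   [split at repeated b] = z^3 - 3*z
tr(a^-1 b a b a b) = tr(b a b a b)*tr(a) - tr(b a b a b a) = x*y*z^2 - x^2*z - z^3 - x*y + 3*z
tr(a b a b^-1 a^-1 b) = tr(a^-1 b a b a)*tr(b) - tr(a^-1 b a b a b) = -x*y*z^2 + x^2*z + y^2*z + z^3 - 3*z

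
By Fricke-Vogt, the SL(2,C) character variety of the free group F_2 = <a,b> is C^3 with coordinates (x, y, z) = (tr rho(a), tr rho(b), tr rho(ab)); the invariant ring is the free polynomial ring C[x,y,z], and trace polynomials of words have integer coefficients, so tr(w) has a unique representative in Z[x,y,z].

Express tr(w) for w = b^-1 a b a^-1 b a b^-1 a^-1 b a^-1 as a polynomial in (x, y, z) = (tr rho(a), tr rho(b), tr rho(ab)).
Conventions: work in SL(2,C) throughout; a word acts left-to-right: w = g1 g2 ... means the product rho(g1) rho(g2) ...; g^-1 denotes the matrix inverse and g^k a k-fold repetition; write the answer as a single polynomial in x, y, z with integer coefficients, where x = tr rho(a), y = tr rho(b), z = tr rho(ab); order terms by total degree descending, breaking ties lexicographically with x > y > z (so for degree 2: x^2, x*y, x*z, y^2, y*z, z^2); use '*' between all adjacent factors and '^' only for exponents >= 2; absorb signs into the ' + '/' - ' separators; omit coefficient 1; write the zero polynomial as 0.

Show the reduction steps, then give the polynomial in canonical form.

reduce: tr(b a^2) = tr(a) * tr(b a) - tr(b) = x*z - y
reduce: tr(a^3 b) = tr(a) * tr(b a^2) - tr(b a) = x^2*z - x*y - z
reduce: tr(a^2) = tr(a) * tr(a) - tr(1) = x^2 - 2
tr(a^3) = tr(a) * tr(a^2) - tr(a) = x^3 - 3*x
so tr(a b^2 a^2) = tr(b) * tr(a^3 b) - tr(a^3) = x^2*y*z - x^3 - x*y^2 - y*z + 3*x
tr(a b a b) = tr(b a) * tr(b a) - tr(1) = z^2 - 2
so tr(b a b^2 a) = tr(b) * tr(a b a b) - tr(a b a) = y*z^2 - x*z - y
tr(a b^2) = tr(b) * tr(a b) - tr(a) = y*z - x
so tr(b a b^2) = tr(b) * tr(a b^2) - tr(a b) = y^2*z - x*y - z
reduce: tr(a b^2 a^2 b) = tr(a) * tr(b a b^2 a) - tr(b a b^2) = x*y*z^2 - x^2*z - y^2*z + z
so tr(b a^2 b^-1 a b) = tr(a b^2 a^2) * tr(b) - tr(a b^2 a^2 b) = x^2*y^2*z - x^3*y - x*y^3 - x*y*z^2 + x^2*z + 3*x*y - z
tr(a b a b a) = tr(a) * tr(b a b a) - tr(b a b) = x*z^2 - y*z - x
so tr(a b a b a^2) = tr(a) * tr(a b a b a) - tr(a b a b) = x^2*z^2 - x*y*z - x^2 - z^2 + 2
so tr(b a b a b a) = tr(a b) * tr(a b a b) - tr(a^-1 b^-1) = z^3 - 3*z
so tr(a b a b a^2 b) = tr(a) * tr(b a b a b a) - tr(b a b a b) = x*z^3 - y*z^2 - 2*x*z + y
tr(b a^2 b^-1 a b a) = tr(a b a b a^2) * tr(b) - tr(a b a b a^2 b) = x^2*y*z^2 - x*y^2*z - x*z^3 - x^2*y + 2*x*z + y
tr(a b^-1 a b a^-1 b a) = tr(b a^2 b^-1 a b) * tr(a) - tr(b a^2 b^-1 a b a) = x^3*y^2*z - x^4*y - x^2*y^3 - 2*x^2*y*z^2 + x^3*z + x*y^2*z + x*z^3 + 4*x^2*y - 3*x*z - y
reduce: tr(b^2) = tr(b) * tr(b) - tr(1) = y^2 - 2
tr(b a^2 b) = tr(a) * tr(b^2 a) - tr(b^2) = x*y*z - x^2 - y^2 + 2
tr(a^2 b a^2 b) = tr(a) * tr(b a^2 b a) - tr(b a^2 b) = x^2*z^2 - 2*x*y*z + y^2 - 2
tr(a^2 b a^2) = tr(a) * tr(a^2 b a) - tr(a^2 b) = x^3*z - x^2*y - 2*x*z + y
tr(a b^2 a^2 b a) = tr(b) * tr(a^2 b a^2 b) - tr(a^2 b a^2) = x^2*y*z^2 - x^3*z - 2*x*y^2*z + x^2*y + y^3 + 2*x*z - 3*y
so tr(a b^2 a^2 b a b) = tr(b) * tr(a^2 b a b a b) - tr(a^2 b a b a) = x*y*z^3 - x^2*z^2 - y^2*z^2 - x*y*z + x^2 + y^2 + z^2 - 2
reduce: tr(b a^2 b a b^-1 a b) = tr(a b^2 a^2 b a) * tr(b) - tr(a b^2 a^2 b a b) = x^2*y^2*z^2 - x^3*y*z - 2*x*y^3*z - x*y*z^3 + x^2*y^2 + x^2*z^2 + y^4 + y^2*z^2 + 3*x*y*z - x^2 - 4*y^2 - z^2 + 2
tr(a b a b a^2 b a) = tr(a) * tr(b a^2 b a b a) - tr(b a^2 b a b) = x^2*z^3 - 2*x*y*z^2 - x^2*z + y^2*z + x*y - z
tr(b a b a b a b a) = tr(a b a b a b) * tr(a b) - tr(b a b a) = z^4 - 4*z^2 + 2
reduce: tr(b a b a b a b) = tr(b) * tr(a b a b a b) - tr(a b a b a) = y*z^3 - x*z^2 - 2*y*z + x
tr(a b a b a^2 b a b) = tr(a) * tr(b a b a b a b a) - tr(b a b a b a b) = x*z^4 - y*z^3 - 3*x*z^2 + 2*y*z + x
tr(b a^2 b a b^-1 a b a) = tr(a b a b a^2 b a) * tr(b) - tr(a b a b a^2 b a b) = x^2*y*z^3 - 2*x*y^2*z^2 - x*z^4 - x^2*y*z + y^3*z + y*z^3 + x*y^2 + 3*x*z^2 - 3*y*z - x
tr(a b a b^-1 a b a^-1 b a) = tr(b a^2 b a b^-1 a b) * tr(a) - tr(b a^2 b a b^-1 a b a) = x^3*y^2*z^2 - x^4*y*z - 2*x^2*y^3*z - 2*x^2*y*z^3 + x^3*y^2 + x^3*z^2 + x*y^4 + 3*x*y^2*z^2 + x*z^4 + 4*x^2*y*z - y^3*z - y*z^3 - x^3 - 5*x*y^2 - 4*x*z^2 + 3*y*z + 3*x
reduce: tr(b^2 a b a b) = tr(b) * tr(a b a b^2) - tr(a b a b) = y^2*z^2 - x*y*z - y^2 - z^2 + 2
reduce: tr(b a b a b a^2 b) = tr(a) * tr(b^2 a b a b a) - tr(b^2 a b a b) = x*y*z^3 - x^2*z^2 - y^2*z^2 - x*y*z + x^2 + y^2 + z^2 - 2
tr(a b a^-1 b a b a b a) = tr(b a b a b a^2 b) * tr(a) - tr(b a b a b a^2 b a) = x^2*y*z^3 - x^3*z^2 - x*y^2*z^2 - x*z^4 - x^2*y*z + y*z^3 + x^3 + x*y^2 + 4*x*z^2 - 2*y*z - 3*x
so tr(b a b a b a b a b) = tr(b) * tr(a b a b a b a b) - tr(a b a b a b a) = y*z^4 - x*z^3 - 3*y*z^2 + 2*x*z + y
so tr(b a b a b a b a b a) = tr(a b) * tr(a b a b a b a b) - tr(a^-1 b^-1 a^-1 b^-1 a^-1 b^-1) = z^5 - 5*z^3 + 5*z
tr(a b a^-1 b a b a b a b) = tr(b a b a b a b a b) * tr(a) - tr(b a b a b a b a b a) = x*y*z^4 - x^2*z^3 - z^5 - 3*x*y*z^2 + 2*x^2*z + 5*z^3 + x*y - 5*z
tr(a b a b^-1 a b a^-1 b a b) = tr(a b a^-1 b a b a b a) * tr(b) - tr(a b a^-1 b a b a b a b) = x^2*y^2*z^3 - x^3*y*z^2 - x*y^3*z^2 - 2*x*y*z^4 - x^2*y^2*z + x^2*z^3 + y^2*z^3 + z^5 + x^3*y + x*y^3 + 7*x*y*z^2 - 2*x^2*z - 2*y^2*z - 5*z^3 - 4*x*y + 5*z
tr(b a b^-1 a b a^-1 b a b^-1 a) = tr(a b a b^-1 a b a^-1 b a) * tr(b) - tr(a b a b^-1 a b a^-1 b a b) = x^3*y^3*z^2 - x^4*y^2*z - 2*x^2*y^4*z - 3*x^2*y^2*z^3 + x^3*y^3 + 2*x^3*y*z^2 + x*y^5 + 4*x*y^3*z^2 + 3*x*y*z^4 + 5*x^2*y^2*z - x^2*z^3 - y^4*z - 2*y^2*z^3 - z^5 - 2*x^3*y - 6*x*y^3 - 11*x*y*z^2 + 2*x^2*z + 5*y^2*z + 5*z^3 + 7*x*y - 5*z
tr(b^-1 a b a^-1 b a b^-1 a^-1 b a) = tr(b a b^-1 a b a^-1 b a b^-1) * tr(a) - tr(b a b^-1 a b a^-1 b a b^-1 a) = -x^3*y^3*z^2 + 2*x^4*y^2*z + 2*x^2*y^4*z + 3*x^2*y^2*z^3 - x^5*y - 2*x^3*y^3 - 4*x^3*y*z^2 - x*y^5 - 4*x*y^3*z^2 - 3*x*y*z^4 + x^4*z - 4*x^2*y^2*z + 2*x^2*z^3 + y^4*z + 2*y^2*z^3 + z^5 + 6*x^3*y + 6*x*y^3 + 11*x*y*z^2 - 5*x^2*z - 5*y^2*z - 5*z^3 - 8*x*y + 5*z
tr(b^-1 a b a^-1 b a b^-1 a^-1 b a^-1) = tr(b^-1 a b a^-1 b a b^-1 a^-1 b) * tr(a) - tr(b^-1 a b a^-1 b a b^-1 a^-1 b a) = x^3*y^3*z^2 - 2*x^4*y^2*z - 2*x^2*y^4*z - 3*x^2*y^2*z^3 + x^5*y + 2*x^3*y^3 + 4*x^3*y*z^2 + x*y^5 + 4*x*y^3*z^2 + 3*x*y*z^4 - x^4*z + 4*x^2*y^2*z - 2*x^2*z^3 - y^4*z - 2*y^2*z^3 - z^5 - 6*x^3*y - 6*x*y^3 - 11*x*y*z^2 + 5*x^2*z + 5*y^2*z + 5*z^3 + 9*x*y - 5*z

x^3*y^3*z^2 - 2*x^4*y^2*z - 2*x^2*y^4*z - 3*x^2*y^2*z^3 + x^5*y + 2*x^3*y^3 + 4*x^3*y*z^2 + x*y^5 + 4*x*y^3*z^2 + 3*x*y*z^4 - x^4*z + 4*x^2*y^2*z - 2*x^2*z^3 - y^4*z - 2*y^2*z^3 - z^5 - 6*x^3*y - 6*x*y^3 - 11*x*y*z^2 + 5*x^2*z + 5*y^2*z + 5*z^3 + 9*x*y - 5*z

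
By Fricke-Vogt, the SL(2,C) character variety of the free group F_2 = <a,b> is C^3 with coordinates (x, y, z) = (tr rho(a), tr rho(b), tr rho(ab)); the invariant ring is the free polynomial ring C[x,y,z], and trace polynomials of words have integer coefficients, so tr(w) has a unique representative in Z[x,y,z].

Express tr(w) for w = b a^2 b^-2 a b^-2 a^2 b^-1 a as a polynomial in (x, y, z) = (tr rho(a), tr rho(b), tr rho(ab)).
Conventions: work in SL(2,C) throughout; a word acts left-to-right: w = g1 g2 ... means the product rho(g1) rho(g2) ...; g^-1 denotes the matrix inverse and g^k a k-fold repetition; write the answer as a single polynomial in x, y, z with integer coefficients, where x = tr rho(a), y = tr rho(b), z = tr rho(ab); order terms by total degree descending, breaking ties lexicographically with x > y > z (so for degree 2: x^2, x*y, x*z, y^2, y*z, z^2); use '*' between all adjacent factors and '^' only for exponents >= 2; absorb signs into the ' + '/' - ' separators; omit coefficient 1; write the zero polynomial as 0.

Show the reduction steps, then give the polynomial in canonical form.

tr(b a^2) = tr(a) tr(b a) - tr(b) = x*z - y
tr(a b a^2) = tr(a) tr(b a^2) - tr(b a) = x^2*z - x*y - z
tr(a b a^3) = tr(a) tr(a b a^2) - tr(a b a) = x^3*z - x^2*y - 2*x*z + y
tr(a^2 b a^3) = tr(a) tr(a b a^3) - tr(a b a^2) = x^4*z - x^3*y - 3*x^2*z + 2*x*y + z
and tr(a^3 b a^3) = tr(a) tr(a^2 b a^3) - tr(a^2 b a^2) = x^5*z - x^4*y - 4*x^3*z + 3*x^2*y + 3*x*z - y
and tr(b a b a) = tr(b a) tr(b a) - tr(1) = z^2 - 2
tr(b a b) = tr(b) tr(a b) - tr(a) = y*z - x
next, tr(a b a b a) = tr(a) tr(b a b a) - tr(b a b) = x*z^2 - y*z - x
tr(b a^3 b a) = tr(a) tr(a b a b a) - tr(a b a b) = x^2*z^2 - x*y*z - x^2 - z^2 + 2
and tr(a^2) = tr(a) tr(a) - tr(1) = x^2 - 2
next, tr(a b^2 a) = tr(b) tr(a^2 b) - tr(a^2) = x*y*z - x^2 - y^2 + 2
tr(b a^3 b) = tr(a) tr(a b^2 a) - tr(a b^2) = x^2*y*z - x^3 - x*y^2 - y*z + 3*x
tr(b a^3 b a^2) = tr(a) tr(b a^3 b a) - tr(b a^3 b) = x^3*z^2 - 2*x^2*y*z + x*y^2 - x*z^2 + y*z - x
tr(a^3 b a^3 b) = tr(a) tr(b a^3 b a^2) - tr(b a^3 b a) = x^4*z^2 - 2*x^3*y*z + x^2*y^2 - 2*x^2*z^2 + 2*x*y*z + z^2 - 2
tr(a b^-1 a^3 b a^2) = tr(a^3 b a^3) tr(b) - tr(a^3 b a^3 b) = x^5*y*z - x^4*y^2 - x^4*z^2 - 2*x^3*y*z + 2*x^2*y^2 + 2*x^2*z^2 + x*y*z - y^2 - z^2 + 2
and tr(a b a^2 b a) = tr(a) tr(b a^2 b a) - tr(b a^2 b) = x^2*z^2 - 2*x*y*z + y^2 - 2
tr(a^3 b a^2 b a) = tr(a) tr(a b a^2 b a^2) - tr(a b a^2 b a) = x^4*z^2 - 2*x^3*y*z + x^2*y^2 - 2*x^2*z^2 + 3*x*y*z - x^2 - y^2 + 2
next, tr(b a b a b a) = tr(b a) tr(b a b a) - tr(b^-1 a^-1) = z^3 - 3*z
next, tr(b a b a b) = tr(b) tr(a b a b) - tr(a b a) = y*z^2 - x*z - y
tr(b a^2 b a b a) = tr(a) tr(b a b a b a) - tr(b a b a b) = x*z^3 - y*z^2 - 2*x*z + y
next, tr(b a^2 b a b) = tr(b) tr(a^2 b a b) - tr(a^2 b a) = x*y*z^2 - x^2*z - y^2*z + z
tr(a b a^2 b a b a) = tr(a) tr(b a^2 b a b a) - tr(b a^2 b a b) = x^2*z^3 - 2*x*y*z^2 - x^2*z + y^2*z + x*y - z
next, tr(a^3 b a^2 b a b) = tr(a) tr(a b a^2 b a b a) - tr(a b a^2 b a b) = x^3*z^3 - 2*x^2*y*z^2 - x^3*z + x*y^2*z - x*z^3 + x^2*y + y*z^2 + x*z - y
tr(a b^-1 a^3 b a^2 b) = tr(a^3 b a^2 b a) tr(b) - tr(a^3 b a^2 b a b) = x^4*y*z^2 - 2*x^3*y^2*z - x^3*z^3 + x^2*y^3 + x^3*z + 2*x*y^2*z + x*z^3 - 2*x^2*y - y^3 - y*z^2 - x*z + 3*y
and tr(b^-1 a^3 b a^2 b^-1 a) = tr(a b^-1 a^3 b a^2) tr(b) - tr(a b^-1 a^3 b a^2 b) = x^5*y^2*z - x^4*y^3 - 2*x^4*y*z^2 + x^3*z^3 + x^2*y^3 + 2*x^2*y*z^2 - x^3*z - x*y^2*z - x*z^3 + 2*x^2*y + x*z - y
tr(a^3 b a^2 b^-1 a) = tr(a^4 b a^2) tr(b) - tr(a^4 b a^2 b) = x^5*y*z - x^4*y^2 - x^4*z^2 - 2*x^3*y*z + 2*x^2*y^2 + 2*x^2*z^2 + x^2 - 2
and tr(b^-1 a b^-2 a^3 b a^2) = tr(b^-1 a^3 b a^2 b^-1 a) tr(b) - tr(b^-1 a^3 b a^2 b^-1 a b) = x^5*y^3*z - x^4*y^4 - 2*x^4*y^2*z^2 - x^5*y*z + x^3*y*z^3 + x^4*y^2 + x^4*z^2 + x^2*y^4 + 2*x^2*y^2*z^2 + x^3*y*z - x*y^3*z - x*y*z^3 - 2*x^2*z^2 + x*y*z - x^2 - y^2 + 2
next, tr(a b^-2 a^3 b a^2) = tr(b^-1 a^3 b a^3) tr(b) - tr(b^-1 a^3 b a^3 b) = x^5*y^2*z - x^4*y^3 - x^4*y*z^2 - x^5*z - 2*x^3*y^2*z + x^4*y + 2*x^2*y^3 + 2*x^2*y*z^2 + 4*x^3*z + x*y^2*z - 3*x^2*y - y^3 - y*z^2 - 3*x*z + 3*y
tr(a b a^2 b^-2 a b^-2 a^2) = tr(b^-1 a b^-2 a^3 b a^2) tr(b) - tr(b^-1 a b^-2 a^3 b a^2 b) = x^5*y^4*z - x^4*y^5 - 2*x^4*y^3*z^2 - 2*x^5*y^2*z + x^3*y^2*z^3 + 2*x^4*y^3 + 2*x^4*y*z^2 + x^2*y^5 + 2*x^2*y^3*z^2 + x^5*z + 3*x^3*y^2*z - x*y^4*z - x*y^2*z^3 - x^4*y - 2*x^2*y^3 - 4*x^2*y*z^2 - 4*x^3*z + 2*x^2*y + y*z^2 + 3*x*z - y
tr(a^3 b a b a) = tr(a) tr(a b a b a^2) - tr(a b a b a) = x^3*z^2 - x^2*y*z - x^3 - 2*x*z^2 + y*z + 3*x
next, tr(a^3 b a b a^2) = tr(a) tr(a^3 b a b a) - tr(a^3 b a b) = x^4*z^2 - x^3*y*z - x^4 - 3*x^2*z^2 + 2*x*y*z + 4*x^2 + z^2 - 2
tr(a^3 b a b a^2 b) = tr(a) tr(a b a b a^2 b a) - tr(a b a b a^2 b) = x^3*z^3 - 2*x^2*y*z^2 - x^3*z + x*y^2*z - x*z^3 + x^2*y + y*z^2 + x*z - y
tr(a^3 b a b a^2 b^-1) = tr(a^3 b a b a^2) tr(b) - tr(a^3 b a b a^2 b) = x^4*y*z^2 - x^3*y^2*z - x^3*z^3 - x^4*y - x^2*y*z^2 + x^3*z + x*y^2*z + x*z^3 + 3*x^2*y - x*z - y
tr(a^2 b a b a^2 b^-2 a) = tr(a^3 b a b a^2 b^-1) tr(b) - tr(a^3 b a b a^2) = x^4*y^2*z^2 - x^3*y^3*z - x^3*y*z^3 - x^4*y^2 - x^4*z^2 - x^2*y^2*z^2 + 2*x^3*y*z + x*y^3*z + x*y*z^3 + x^4 + 3*x^2*y^2 + 3*x^2*z^2 - 3*x*y*z - 4*x^2 - y^2 - z^2 + 2
next, tr(b a b a b a b a) = tr(a b) tr(a b a b a b) - tr(a^-1 b^-1 a^-1 b^-1) = z^4 - 4*z^2 + 2
tr(b a b a b a b) = tr(b) tr(a b a b a b) - tr(a b a b a) = y*z^3 - x*z^2 - 2*y*z + x
next, tr(b a b a^2 b a b a) = tr(a) tr(b a b a b a b a) - tr(b a b a b a b) = x*z^4 - y*z^3 - 3*x*z^2 + 2*y*z + x
and tr(b a b a^2 b a b) = tr(b) tr(a b a^2 b a b) - tr(a b a^2 b a) = x*y*z^3 - x^2*z^2 - y^2*z^2 + 2
tr(a b a^2 b a b a^2 b) = tr(a) tr(b a b a^2 b a b a) - tr(b a b a^2 b a b) = x^2*z^4 - 2*x*y*z^3 - 2*x^2*z^2 + y^2*z^2 + 2*x*y*z + x^2 - 2
next, tr(a b a^2 b a b a^2 b^-1) = tr(a b a^2 b a b a^2) tr(b) - tr(a b a^2 b a b a^2 b) = x^3*y*z^3 - 2*x^2*y^2*z^2 - x^2*z^4 - x^3*y*z + x*y^3*z + x*y*z^3 + x^2*y^2 + 2*x^2*z^2 - x*y*z - x^2 - y^2 + 2
tr(a^2 b a b a^2 b^-2 a b) = tr(a b a^2 b a b a^2 b^-1) tr(b) - tr(a b a^2 b a b a^2) = x^3*y^2*z^3 - 2*x^2*y^3*z^2 - x^2*y*z^4 - x^3*y^2*z - x^3*z^3 + x*y^4*z + x*y^2*z^3 + x^2*y^3 + 4*x^2*y*z^2 + x^3*z - 2*x*y^2*z + x*z^3 - 2*x^2*y - y^3 - y*z^2 - x*z + 3*y
next, tr(a^2 b a b a^2 b^-2 a b^-1) = tr(a^2 b a b a^2 b^-2 a) tr(b) - tr(a^2 b a b a^2 b^-2 a b) = x^4*y^3*z^2 - x^3*y^4*z - 2*x^3*y^2*z^3 - x^4*y^3 - x^4*y*z^2 + x^2*y^3*z^2 + x^2*y*z^4 + 3*x^3*y^2*z + x^3*z^3 + x^4*y + 2*x^2*y^3 - x^2*y*z^2 - x^3*z - x*y^2*z - x*z^3 - 2*x^2*y + x*z - y
tr(a b a^2 b^-2 a b^-2 a^2 b) = tr(a^2 b a b a^2 b^-2 a b^-1) tr(b) - tr(a^2 b a b a^2 b^-2 a) = x^4*y^4*z^2 - x^3*y^5*z - 2*x^3*y^3*z^3 - x^4*y^4 - 2*x^4*y^2*z^2 + x^2*y^4*z^2 + x^2*y^2*z^4 + 4*x^3*y^3*z + 2*x^3*y*z^3 + 2*x^4*y^2 + x^4*z^2 + 2*x^2*y^4 - 3*x^3*y*z - 2*x*y^3*z - 2*x*y*z^3 - x^4 - 5*x^2*y^2 - 3*x^2*z^2 + 4*x*y*z + 4*x^2 + z^2 - 2
tr(b a^2 b^-2 a b^-2 a^2 b^-1 a) = tr(a b a^2 b^-2 a b^-2 a^2) tr(b) - tr(a b a^2 b^-2 a b^-2 a^2 b) = x^5*y^5*z - x^4*y^6 - 3*x^4*y^4*z^2 - 2*x^5*y^3*z + x^3*y^5*z + 3*x^3*y^3*z^3 + 3*x^4*y^4 + 4*x^4*y^2*z^2 + x^2*y^6 + x^2*y^4*z^2 - x^2*y^2*z^4 + x^5*y*z - x^3*y^3*z - 2*x^3*y*z^3 - x*y^5*z - x*y^3*z^3 - 3*x^4*y^2 - x^4*z^2 - 4*x^2*y^4 - 4*x^2*y^2*z^2 - x^3*y*z + 2*x*y^3*z + 2*x*y*z^3 + x^4 + 7*x^2*y^2 + 3*x^2*z^2 + y^2*z^2 - x*y*z - 4*x^2 - y^2 - z^2 + 2

x^5*y^5*z - x^4*y^6 - 3*x^4*y^4*z^2 - 2*x^5*y^3*z + x^3*y^5*z + 3*x^3*y^3*z^3 + 3*x^4*y^4 + 4*x^4*y^2*z^2 + x^2*y^6 + x^2*y^4*z^2 - x^2*y^2*z^4 + x^5*y*z - x^3*y^3*z - 2*x^3*y*z^3 - x*y^5*z - x*y^3*z^3 - 3*x^4*y^2 - x^4*z^2 - 4*x^2*y^4 - 4*x^2*y^2*z^2 - x^3*y*z + 2*x*y^3*z + 2*x*y*z^3 + x^4 + 7*x^2*y^2 + 3*x^2*z^2 + y^2*z^2 - x*y*z - 4*x^2 - y^2 - z^2 + 2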